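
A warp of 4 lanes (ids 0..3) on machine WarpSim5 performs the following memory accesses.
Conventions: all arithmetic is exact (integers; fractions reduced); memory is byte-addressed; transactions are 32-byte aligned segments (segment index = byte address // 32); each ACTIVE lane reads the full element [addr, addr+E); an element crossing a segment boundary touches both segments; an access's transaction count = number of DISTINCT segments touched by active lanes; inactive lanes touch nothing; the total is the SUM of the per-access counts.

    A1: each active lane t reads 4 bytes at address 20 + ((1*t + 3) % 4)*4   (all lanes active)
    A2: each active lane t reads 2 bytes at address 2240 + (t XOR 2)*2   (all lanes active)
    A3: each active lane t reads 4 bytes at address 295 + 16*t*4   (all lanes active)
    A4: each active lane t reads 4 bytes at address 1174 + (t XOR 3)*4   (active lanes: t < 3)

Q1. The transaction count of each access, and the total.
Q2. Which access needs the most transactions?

A1: 2 transactions
A2: 1 transaction
A3: 4 transactions
A4: 2 transactions

Answer: 2,1,4,2; total 9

Answer: A3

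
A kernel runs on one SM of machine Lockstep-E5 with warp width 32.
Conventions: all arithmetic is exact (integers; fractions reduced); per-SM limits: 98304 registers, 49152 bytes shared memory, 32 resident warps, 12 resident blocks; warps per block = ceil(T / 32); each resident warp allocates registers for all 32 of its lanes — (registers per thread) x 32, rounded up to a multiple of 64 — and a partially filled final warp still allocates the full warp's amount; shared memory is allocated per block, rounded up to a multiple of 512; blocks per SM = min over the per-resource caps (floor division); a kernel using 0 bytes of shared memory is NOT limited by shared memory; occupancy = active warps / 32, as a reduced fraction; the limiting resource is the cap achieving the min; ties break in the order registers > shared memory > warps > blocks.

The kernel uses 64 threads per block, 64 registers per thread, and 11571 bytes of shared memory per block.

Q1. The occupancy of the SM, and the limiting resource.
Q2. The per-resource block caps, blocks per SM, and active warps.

Answer: occupancy 1/4, limited by shared memory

registers: 24 blocks
shared memory: 4 blocks
warps: 16 blocks
blocks: 12 blocks

Answer: 4 blocks, 8 active warps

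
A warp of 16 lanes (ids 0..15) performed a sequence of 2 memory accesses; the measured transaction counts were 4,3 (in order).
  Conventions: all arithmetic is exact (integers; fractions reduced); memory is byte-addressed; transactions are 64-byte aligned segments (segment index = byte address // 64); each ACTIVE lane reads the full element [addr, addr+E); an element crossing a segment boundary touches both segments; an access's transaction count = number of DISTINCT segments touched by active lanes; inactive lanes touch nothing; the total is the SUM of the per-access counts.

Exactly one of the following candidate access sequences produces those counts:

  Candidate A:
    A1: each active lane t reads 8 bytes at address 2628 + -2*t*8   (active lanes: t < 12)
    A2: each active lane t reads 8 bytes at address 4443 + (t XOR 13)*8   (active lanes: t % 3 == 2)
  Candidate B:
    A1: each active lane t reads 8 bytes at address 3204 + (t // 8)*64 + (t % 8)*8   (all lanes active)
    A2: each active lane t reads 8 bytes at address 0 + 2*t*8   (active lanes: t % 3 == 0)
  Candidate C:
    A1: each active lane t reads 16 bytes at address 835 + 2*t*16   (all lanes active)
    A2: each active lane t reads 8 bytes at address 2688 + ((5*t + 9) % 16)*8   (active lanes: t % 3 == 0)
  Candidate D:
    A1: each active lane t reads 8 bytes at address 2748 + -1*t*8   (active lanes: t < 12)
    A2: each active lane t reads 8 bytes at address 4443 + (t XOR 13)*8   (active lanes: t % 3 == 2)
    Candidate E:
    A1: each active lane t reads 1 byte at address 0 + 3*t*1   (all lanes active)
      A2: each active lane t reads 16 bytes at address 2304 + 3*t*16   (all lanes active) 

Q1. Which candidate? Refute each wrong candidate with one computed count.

B: A1 gives 3 transactions, not 4
C: A1 gives 8 transactions, not 4
D: A1 gives 3 transactions, not 4
E: A1 gives 1 transaction, not 4
A: all counts match (4,3)

Answer: A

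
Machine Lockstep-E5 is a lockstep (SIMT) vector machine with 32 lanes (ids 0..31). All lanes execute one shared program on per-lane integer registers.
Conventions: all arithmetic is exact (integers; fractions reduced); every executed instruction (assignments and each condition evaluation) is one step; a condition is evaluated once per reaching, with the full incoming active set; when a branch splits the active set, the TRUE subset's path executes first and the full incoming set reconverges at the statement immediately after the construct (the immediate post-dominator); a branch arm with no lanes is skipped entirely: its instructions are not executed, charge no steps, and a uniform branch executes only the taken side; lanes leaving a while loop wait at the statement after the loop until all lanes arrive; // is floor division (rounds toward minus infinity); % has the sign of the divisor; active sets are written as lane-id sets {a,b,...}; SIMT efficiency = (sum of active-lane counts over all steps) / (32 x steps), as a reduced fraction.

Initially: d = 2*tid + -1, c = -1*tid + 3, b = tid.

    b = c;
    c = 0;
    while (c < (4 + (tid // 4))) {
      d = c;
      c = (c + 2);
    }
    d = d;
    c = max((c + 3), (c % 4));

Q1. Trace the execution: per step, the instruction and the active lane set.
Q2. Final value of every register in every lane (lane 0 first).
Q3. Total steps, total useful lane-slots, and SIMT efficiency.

step 0: b <- c                       {0,1,2,3,4,5,6,7,8,9,10,11,12,13,14,15,16,17,18,19,20,21,22,23,24,25,26,27,28,29,30,31}
step 1: c <- 0                       {0,1,2,3,4,5,6,7,8,9,10,11,12,13,14,15,16,17,18,19,20,21,22,23,24,25,26,27,28,29,30,31}
step 2: eval (c < (4 + (tid // 4)))  {0,1,2,3,4,5,6,7,8,9,10,11,12,13,14,15,16,17,18,19,20,21,22,23,24,25,26,27,28,29,30,31}
step 3: d <- c                       {0,1,2,3,4,5,6,7,8,9,10,11,12,13,14,15,16,17,18,19,20,21,22,23,24,25,26,27,28,29,30,31}
step 4: c <- (c + 2)                 {0,1,2,3,4,5,6,7,8,9,10,11,12,13,14,15,16,17,18,19,20,21,22,23,24,25,26,27,28,29,30,31}
step 5: eval (c < (4 + (tid // 4)))  {0,1,2,3,4,5,6,7,8,9,10,11,12,13,14,15,16,17,18,19,20,21,22,23,24,25,26,27,28,29,30,31}
step 6: d <- c                       {0,1,2,3,4,5,6,7,8,9,10,11,12,13,14,15,16,17,18,19,20,21,22,23,24,25,26,27,28,29,30,31}
step 7: c <- (c + 2)                 {0,1,2,3,4,5,6,7,8,9,10,11,12,13,14,15,16,17,18,19,20,21,22,23,24,25,26,27,28,29,30,31}
step 8: eval (c < (4 + (tid // 4)))  {0,1,2,3,4,5,6,7,8,9,10,11,12,13,14,15,16,17,18,19,20,21,22,23,24,25,26,27,28,29,30,31}
step 9: d <- c                       {4,5,6,7,8,9,10,11,12,13,14,15,16,17,18,19,20,21,22,23,24,25,26,27,28,29,30,31}
step 10: c <- (c + 2)                 {4,5,6,7,8,9,10,11,12,13,14,15,16,17,18,19,20,21,22,23,24,25,26,27,28,29,30,31}
step 11: eval (c < (4 + (tid // 4)))  {4,5,6,7,8,9,10,11,12,13,14,15,16,17,18,19,20,21,22,23,24,25,26,27,28,29,30,31}
step 12: d <- c                       {12,13,14,15,16,17,18,19,20,21,22,23,24,25,26,27,28,29,30,31}
step 13: c <- (c + 2)                 {12,13,14,15,16,17,18,19,20,21,22,23,24,25,26,27,28,29,30,31}
step 14: eval (c < (4 + (tid // 4)))  {12,13,14,15,16,17,18,19,20,21,22,23,24,25,26,27,28,29,30,31}
step 15: d <- c                       {20,21,22,23,24,25,26,27,28,29,30,31}
step 16: c <- (c + 2)                 {20,21,22,23,24,25,26,27,28,29,30,31}
step 17: eval (c < (4 + (tid // 4)))  {20,21,22,23,24,25,26,27,28,29,30,31}
step 18: d <- c                       {28,29,30,31}
step 19: c <- (c + 2)                 {28,29,30,31}
step 20: eval (c < (4 + (tid // 4)))  {28,29,30,31}
step 21: d <- d                       {0,1,2,3,4,5,6,7,8,9,10,11,12,13,14,15,16,17,18,19,20,21,22,23,24,25,26,27,28,29,30,31}
step 22: c <- max((c + 3), (c % 4))   {0,1,2,3,4,5,6,7,8,9,10,11,12,13,14,15,16,17,18,19,20,21,22,23,24,25,26,27,28,29,30,31}

Answer: 23 steps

d: 2,2,2,2,4,4,4,4,4,4,4,4,6,6,6,6,6,6,6,6,8,8,8,8,8,8,8,8,10,10,10,10
c: 7,7,7,7,9,9,9,9,9,9,9,9,11,11,11,11,11,11,11,11,13,13,13,13,13,13,13,13,15,15,15,15
b: 3,2,1,0,-1,-2,-3,-4,-5,-6,-7,-8,-9,-10,-11,-12,-13,-14,-15,-16,-17,-18,-19,-20,-21,-22,-23,-24,-25,-26,-27,-28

steps = 23; useful = 544; efficiency = 544/736 = 17/23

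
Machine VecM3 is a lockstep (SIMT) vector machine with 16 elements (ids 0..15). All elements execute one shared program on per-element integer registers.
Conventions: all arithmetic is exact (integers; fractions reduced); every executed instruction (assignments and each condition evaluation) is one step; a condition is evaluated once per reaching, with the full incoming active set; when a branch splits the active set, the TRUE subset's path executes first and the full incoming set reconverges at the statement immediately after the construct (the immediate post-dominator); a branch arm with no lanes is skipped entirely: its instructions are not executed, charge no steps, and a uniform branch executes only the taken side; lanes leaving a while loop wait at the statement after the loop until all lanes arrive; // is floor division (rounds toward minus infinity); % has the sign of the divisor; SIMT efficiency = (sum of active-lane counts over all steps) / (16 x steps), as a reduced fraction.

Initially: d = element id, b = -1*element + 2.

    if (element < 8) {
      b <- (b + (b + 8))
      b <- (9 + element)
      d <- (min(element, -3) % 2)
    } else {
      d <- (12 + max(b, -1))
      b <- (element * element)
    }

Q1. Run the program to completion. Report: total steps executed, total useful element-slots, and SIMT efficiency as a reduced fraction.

Answer: 6 steps, 56 useful, 7/12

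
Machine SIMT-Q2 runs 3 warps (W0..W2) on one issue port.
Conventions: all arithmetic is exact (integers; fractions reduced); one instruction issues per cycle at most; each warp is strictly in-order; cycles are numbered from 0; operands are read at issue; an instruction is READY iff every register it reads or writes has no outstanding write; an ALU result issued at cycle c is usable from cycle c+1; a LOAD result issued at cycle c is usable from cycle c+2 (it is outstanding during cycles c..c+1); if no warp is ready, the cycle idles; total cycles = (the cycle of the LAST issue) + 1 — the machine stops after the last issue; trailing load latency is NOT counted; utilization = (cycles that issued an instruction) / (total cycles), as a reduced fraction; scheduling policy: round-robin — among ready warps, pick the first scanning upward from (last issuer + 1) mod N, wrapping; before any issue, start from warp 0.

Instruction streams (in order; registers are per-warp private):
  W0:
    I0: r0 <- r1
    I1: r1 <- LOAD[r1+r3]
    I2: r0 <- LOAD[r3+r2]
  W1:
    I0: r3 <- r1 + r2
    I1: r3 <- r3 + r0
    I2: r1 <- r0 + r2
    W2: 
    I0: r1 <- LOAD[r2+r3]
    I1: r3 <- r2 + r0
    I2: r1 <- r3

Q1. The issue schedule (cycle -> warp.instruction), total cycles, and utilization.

cycle 0: W0.I0
cycle 1: W1.I0
cycle 2: W2.I0
cycle 3: W0.I1
cycle 4: W1.I1
cycle 5: W2.I1
cycle 6: W0.I2
cycle 7: W1.I2
cycle 8: W2.I2

Answer: 9 cycles, utilization 1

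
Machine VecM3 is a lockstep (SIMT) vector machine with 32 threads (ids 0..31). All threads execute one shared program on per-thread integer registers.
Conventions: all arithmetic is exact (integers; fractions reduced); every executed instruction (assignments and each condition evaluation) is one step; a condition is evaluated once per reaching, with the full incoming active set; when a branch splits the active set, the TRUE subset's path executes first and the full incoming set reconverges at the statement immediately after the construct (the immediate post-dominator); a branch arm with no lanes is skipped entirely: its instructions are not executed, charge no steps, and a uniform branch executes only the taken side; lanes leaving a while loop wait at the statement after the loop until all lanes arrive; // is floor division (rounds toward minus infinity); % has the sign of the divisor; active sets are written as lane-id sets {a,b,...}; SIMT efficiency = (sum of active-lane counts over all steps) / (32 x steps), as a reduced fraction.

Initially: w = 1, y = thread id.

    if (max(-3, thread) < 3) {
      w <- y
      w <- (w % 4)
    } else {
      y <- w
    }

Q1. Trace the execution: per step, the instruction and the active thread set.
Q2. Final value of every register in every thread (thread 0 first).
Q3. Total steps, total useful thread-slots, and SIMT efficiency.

step 0: eval (max(-3, thread) < 3)   {0,1,2,3,4,5,6,7,8,9,10,11,12,13,14,15,16,17,18,19,20,21,22,23,24,25,26,27,28,29,30,31}
step 1: w <- y                       {0,1,2}
step 2: w <- (w % 4)                 {0,1,2}
step 3: y <- w                       {3,4,5,6,7,8,9,10,11,12,13,14,15,16,17,18,19,20,21,22,23,24,25,26,27,28,29,30,31}

Answer: 4 steps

w: 0,1,2,1,1,1,1,1,1,1,1,1,1,1,1,1,1,1,1,1,1,1,1,1,1,1,1,1,1,1,1,1
y: 0,1,2,1,1,1,1,1,1,1,1,1,1,1,1,1,1,1,1,1,1,1,1,1,1,1,1,1,1,1,1,1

steps = 4; useful = 67; efficiency = 67/128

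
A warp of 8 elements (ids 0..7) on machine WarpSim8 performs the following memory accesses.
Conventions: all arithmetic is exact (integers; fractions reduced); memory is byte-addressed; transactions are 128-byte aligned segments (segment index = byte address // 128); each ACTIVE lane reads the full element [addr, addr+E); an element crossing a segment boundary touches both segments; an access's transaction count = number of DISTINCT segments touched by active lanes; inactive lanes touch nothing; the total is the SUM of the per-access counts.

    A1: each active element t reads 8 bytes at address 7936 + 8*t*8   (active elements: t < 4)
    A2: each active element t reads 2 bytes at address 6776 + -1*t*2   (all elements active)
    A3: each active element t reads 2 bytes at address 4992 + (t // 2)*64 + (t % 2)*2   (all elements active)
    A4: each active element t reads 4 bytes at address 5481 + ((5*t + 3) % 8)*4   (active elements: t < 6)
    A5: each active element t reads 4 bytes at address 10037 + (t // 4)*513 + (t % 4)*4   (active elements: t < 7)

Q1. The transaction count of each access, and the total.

A1: 2 transactions
A2: 1 transaction
A3: 2 transactions
A4: 2 transactions
A5: 2 transactions

Answer: 2,1,2,2,2; total 9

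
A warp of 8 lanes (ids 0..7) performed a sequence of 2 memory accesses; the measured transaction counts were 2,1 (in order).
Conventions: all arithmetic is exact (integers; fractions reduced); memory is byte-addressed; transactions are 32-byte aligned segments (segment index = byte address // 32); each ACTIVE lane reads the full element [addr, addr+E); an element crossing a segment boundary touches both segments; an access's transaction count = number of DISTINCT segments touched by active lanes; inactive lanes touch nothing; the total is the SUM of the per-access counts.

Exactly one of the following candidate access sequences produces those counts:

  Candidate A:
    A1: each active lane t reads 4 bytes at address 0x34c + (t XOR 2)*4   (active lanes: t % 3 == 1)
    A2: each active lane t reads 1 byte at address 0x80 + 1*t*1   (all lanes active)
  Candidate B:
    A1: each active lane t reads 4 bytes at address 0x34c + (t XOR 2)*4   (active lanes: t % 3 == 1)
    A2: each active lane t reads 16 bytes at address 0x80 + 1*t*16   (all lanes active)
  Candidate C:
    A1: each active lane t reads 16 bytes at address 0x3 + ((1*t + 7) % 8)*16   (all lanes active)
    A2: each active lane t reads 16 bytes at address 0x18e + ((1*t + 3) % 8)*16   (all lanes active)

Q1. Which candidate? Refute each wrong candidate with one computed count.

B: A2 gives 4 transactions, not 1
C: A1 gives 5 transactions, not 2
A: all counts match (2,1)

Answer: A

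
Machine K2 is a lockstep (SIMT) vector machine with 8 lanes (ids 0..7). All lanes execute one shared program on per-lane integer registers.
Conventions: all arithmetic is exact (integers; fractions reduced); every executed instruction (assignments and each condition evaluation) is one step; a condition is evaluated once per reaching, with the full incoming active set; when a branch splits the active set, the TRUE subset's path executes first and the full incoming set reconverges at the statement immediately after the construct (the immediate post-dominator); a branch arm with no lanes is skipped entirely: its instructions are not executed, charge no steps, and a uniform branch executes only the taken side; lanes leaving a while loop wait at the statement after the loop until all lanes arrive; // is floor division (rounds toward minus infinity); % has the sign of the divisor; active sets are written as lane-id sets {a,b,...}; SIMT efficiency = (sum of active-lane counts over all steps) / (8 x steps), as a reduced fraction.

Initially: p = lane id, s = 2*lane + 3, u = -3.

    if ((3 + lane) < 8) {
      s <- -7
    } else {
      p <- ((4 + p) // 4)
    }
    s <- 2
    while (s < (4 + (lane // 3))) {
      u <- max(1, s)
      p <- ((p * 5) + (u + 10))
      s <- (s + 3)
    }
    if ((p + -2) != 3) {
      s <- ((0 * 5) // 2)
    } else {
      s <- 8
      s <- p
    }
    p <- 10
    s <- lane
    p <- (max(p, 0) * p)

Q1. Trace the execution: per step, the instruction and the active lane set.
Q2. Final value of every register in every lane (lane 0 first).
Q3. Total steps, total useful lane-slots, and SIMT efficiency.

step 0: eval ((3 + lane) < 8)        {0,1,2,3,4,5,6,7}
step 1: s <- -7                      {0,1,2,3,4}
step 2: p <- ((4 + p) // 4)          {5,6,7}
step 3: s <- 2                       {0,1,2,3,4,5,6,7}
step 4: eval (s < (4 + (lane // 3))) {0,1,2,3,4,5,6,7}
step 5: u <- max(1, s)               {0,1,2,3,4,5,6,7}
step 6: p <- ((p * 5) + (u + 10))    {0,1,2,3,4,5,6,7}
step 7: s <- (s + 3)                 {0,1,2,3,4,5,6,7}
step 8: eval (s < (4 + (lane // 3))) {0,1,2,3,4,5,6,7}
step 9: u <- max(1, s)               {6,7}
step 10: p <- ((p * 5) + (u + 10))    {6,7}
step 11: s <- (s + 3)                 {6,7}
step 12: eval (s < (4 + (lane // 3))) {6,7}
step 13: eval ((p + -2) != 3)         {0,1,2,3,4,5,6,7}
step 14: s <- ((0 * 5) // 2)          {0,1,2,3,4,5,6,7}
step 15: p <- 10                      {0,1,2,3,4,5,6,7}
step 16: s <- lane                    {0,1,2,3,4,5,6,7}
step 17: p <- (max(p, 0) * p)         {0,1,2,3,4,5,6,7}

Answer: 18 steps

p: 100,100,100,100,100,100,100,100
s: 0,1,2,3,4,5,6,7
u: 2,2,2,2,2,2,5,5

steps = 18; useful = 112; efficiency = 112/144 = 7/9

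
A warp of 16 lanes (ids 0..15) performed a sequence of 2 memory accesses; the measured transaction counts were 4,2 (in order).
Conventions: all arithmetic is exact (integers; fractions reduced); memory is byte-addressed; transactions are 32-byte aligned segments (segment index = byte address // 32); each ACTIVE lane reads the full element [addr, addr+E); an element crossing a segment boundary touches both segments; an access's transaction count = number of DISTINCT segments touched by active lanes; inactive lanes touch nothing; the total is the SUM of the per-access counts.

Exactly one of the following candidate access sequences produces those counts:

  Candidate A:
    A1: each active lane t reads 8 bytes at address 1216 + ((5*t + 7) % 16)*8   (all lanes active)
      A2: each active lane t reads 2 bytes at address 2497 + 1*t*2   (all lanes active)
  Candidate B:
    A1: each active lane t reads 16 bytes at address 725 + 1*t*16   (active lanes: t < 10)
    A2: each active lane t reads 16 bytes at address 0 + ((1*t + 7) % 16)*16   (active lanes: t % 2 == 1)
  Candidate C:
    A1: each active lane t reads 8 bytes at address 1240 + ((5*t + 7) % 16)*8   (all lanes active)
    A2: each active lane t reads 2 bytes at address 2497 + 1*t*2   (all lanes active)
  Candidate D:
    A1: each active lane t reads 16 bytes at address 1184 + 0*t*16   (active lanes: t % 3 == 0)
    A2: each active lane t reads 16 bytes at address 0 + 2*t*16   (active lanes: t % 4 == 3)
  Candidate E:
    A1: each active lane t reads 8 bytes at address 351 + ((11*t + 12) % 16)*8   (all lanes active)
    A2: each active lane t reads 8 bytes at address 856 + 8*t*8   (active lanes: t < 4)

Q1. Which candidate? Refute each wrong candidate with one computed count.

B: A1 gives 6 transactions, not 4
C: A1 gives 5 transactions, not 4
D: A1 gives 1 transaction, not 4
E: A1 gives 5 transactions, not 4
A: all counts match (4,2)

Answer: A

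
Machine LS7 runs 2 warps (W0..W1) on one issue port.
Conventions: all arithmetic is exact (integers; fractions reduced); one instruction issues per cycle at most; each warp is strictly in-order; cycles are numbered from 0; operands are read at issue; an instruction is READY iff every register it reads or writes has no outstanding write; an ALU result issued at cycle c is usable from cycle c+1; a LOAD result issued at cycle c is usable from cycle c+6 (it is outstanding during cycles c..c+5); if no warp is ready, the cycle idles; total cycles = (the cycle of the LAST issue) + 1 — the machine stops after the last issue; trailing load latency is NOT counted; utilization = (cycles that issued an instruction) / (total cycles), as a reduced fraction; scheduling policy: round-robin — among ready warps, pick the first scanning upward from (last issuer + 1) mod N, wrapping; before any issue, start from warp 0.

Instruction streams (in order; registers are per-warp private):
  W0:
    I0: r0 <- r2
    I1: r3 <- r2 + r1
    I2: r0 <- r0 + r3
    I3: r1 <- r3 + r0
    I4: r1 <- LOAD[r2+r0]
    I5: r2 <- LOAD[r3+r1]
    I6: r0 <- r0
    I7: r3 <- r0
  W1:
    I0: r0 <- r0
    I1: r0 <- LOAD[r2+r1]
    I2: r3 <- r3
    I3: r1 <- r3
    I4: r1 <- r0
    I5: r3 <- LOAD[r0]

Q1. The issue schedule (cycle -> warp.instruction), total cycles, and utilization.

cycle 0: W0.I0
cycle 1: W1.I0
cycle 2: W0.I1
cycle 3: W1.I1
cycle 4: W0.I2
cycle 5: W1.I2
cycle 6: W0.I3
cycle 7: W1.I3
cycle 8: W0.I4
cycle 9: W1.I4
cycle 10: W1.I5
cycle 11: idle
cycle 12: idle
cycle 13: idle
cycle 14: W0.I5
cycle 15: W0.I6
cycle 16: W0.I7

Answer: 17 cycles, utilization 14/17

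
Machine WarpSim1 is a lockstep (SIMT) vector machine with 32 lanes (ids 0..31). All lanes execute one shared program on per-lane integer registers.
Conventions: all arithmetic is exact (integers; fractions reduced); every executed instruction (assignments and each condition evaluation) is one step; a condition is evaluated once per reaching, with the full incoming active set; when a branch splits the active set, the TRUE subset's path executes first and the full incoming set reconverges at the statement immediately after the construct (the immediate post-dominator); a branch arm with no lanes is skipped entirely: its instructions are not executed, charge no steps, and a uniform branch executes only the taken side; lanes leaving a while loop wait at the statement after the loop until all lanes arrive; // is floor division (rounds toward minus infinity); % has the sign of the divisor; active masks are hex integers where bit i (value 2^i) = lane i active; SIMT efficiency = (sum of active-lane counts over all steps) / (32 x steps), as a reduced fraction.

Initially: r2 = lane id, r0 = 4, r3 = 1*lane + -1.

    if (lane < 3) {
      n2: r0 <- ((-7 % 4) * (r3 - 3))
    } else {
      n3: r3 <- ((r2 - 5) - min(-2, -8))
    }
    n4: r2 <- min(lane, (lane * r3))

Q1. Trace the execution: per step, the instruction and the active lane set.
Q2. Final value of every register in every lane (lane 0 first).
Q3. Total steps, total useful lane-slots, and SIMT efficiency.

step 0: eval (lane < 3)              0xffffffff
step 1: r0 <- ((-7 % 4) * (r3 - 3))  0x00000007
step 2: r3 <- ((r2 - 5) - min(-2, -8)) 0xfffffff8
step 3: r2 <- min(lane, (lane * r3)) 0xffffffff

Answer: 4 steps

r2: 0,0,2,3,4,5,6,7,8,9,10,11,12,13,14,15,16,17,18,19,20,21,22,23,24,25,26,27,28,29,30,31
r0: -4,-3,-2,4,4,4,4,4,4,4,4,4,4,4,4,4,4,4,4,4,4,4,4,4,4,4,4,4,4,4,4,4
r3: -1,0,1,6,7,8,9,10,11,12,13,14,15,16,17,18,19,20,21,22,23,24,25,26,27,28,29,30,31,32,33,34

steps = 4; useful = 96; efficiency = 96/128 = 3/4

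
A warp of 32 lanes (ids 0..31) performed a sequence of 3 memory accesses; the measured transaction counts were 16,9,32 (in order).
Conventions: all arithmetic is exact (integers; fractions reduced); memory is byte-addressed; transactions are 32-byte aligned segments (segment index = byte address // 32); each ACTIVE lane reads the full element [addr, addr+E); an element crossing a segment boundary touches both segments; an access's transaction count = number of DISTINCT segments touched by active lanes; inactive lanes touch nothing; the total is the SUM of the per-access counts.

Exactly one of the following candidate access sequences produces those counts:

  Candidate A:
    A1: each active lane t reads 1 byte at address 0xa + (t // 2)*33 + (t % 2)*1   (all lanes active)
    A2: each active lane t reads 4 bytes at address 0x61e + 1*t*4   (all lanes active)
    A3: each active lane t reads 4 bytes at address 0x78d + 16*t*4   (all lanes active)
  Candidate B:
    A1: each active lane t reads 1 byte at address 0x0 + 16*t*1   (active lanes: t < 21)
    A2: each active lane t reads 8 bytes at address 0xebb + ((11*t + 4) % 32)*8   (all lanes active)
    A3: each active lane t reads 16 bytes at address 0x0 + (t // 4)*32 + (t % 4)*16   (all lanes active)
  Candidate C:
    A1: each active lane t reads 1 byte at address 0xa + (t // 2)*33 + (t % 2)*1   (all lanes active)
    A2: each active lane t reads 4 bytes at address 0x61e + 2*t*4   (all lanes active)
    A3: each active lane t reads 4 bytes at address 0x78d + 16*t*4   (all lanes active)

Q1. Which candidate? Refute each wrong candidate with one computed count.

A: A2 gives 5 transactions, not 9
B: A1 gives 11 transactions, not 16
C: all counts match (16,9,32)

Answer: C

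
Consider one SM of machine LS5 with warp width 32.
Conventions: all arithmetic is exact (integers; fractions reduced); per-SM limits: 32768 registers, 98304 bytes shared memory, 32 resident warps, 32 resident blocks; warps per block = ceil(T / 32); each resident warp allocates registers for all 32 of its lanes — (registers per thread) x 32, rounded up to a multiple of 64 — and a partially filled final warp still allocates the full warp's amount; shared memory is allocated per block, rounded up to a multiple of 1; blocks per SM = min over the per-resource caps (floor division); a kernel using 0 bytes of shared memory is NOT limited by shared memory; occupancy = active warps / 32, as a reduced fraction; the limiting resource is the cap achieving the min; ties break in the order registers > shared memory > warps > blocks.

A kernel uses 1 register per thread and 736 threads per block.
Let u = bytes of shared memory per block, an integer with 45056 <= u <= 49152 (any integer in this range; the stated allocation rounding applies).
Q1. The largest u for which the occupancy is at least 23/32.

Answer: u = 49152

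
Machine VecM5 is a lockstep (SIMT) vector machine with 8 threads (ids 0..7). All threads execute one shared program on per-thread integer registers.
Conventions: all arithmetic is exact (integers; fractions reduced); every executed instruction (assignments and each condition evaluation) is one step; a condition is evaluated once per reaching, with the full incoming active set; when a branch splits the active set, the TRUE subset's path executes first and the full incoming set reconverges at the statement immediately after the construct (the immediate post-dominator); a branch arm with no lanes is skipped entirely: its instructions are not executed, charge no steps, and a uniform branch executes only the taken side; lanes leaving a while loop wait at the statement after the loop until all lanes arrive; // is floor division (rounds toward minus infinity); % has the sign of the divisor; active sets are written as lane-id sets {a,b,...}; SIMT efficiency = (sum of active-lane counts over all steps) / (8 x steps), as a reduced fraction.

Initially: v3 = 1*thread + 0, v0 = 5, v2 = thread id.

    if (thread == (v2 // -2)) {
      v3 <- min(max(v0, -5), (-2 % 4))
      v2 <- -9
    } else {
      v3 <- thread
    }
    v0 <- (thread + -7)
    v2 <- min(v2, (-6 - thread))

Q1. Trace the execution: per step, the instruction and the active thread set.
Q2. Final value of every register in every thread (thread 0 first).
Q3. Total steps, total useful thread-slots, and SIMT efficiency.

step 0: eval (thread == (v2 // -2))  {0,1,2,3,4,5,6,7}
step 1: v3 <- min(max(v0, -5), (-2 % 4)) {0}
step 2: v2 <- -9                     {0}
step 3: v3 <- thread                 {1,2,3,4,5,6,7}
step 4: v0 <- (thread + -7)          {0,1,2,3,4,5,6,7}
step 5: v2 <- min(v2, (-6 - thread)) {0,1,2,3,4,5,6,7}

Answer: 6 steps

v3: 2,1,2,3,4,5,6,7
v0: -7,-6,-5,-4,-3,-2,-1,0
v2: -9,-7,-8,-9,-10,-11,-12,-13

steps = 6; useful = 33; efficiency = 33/48 = 11/16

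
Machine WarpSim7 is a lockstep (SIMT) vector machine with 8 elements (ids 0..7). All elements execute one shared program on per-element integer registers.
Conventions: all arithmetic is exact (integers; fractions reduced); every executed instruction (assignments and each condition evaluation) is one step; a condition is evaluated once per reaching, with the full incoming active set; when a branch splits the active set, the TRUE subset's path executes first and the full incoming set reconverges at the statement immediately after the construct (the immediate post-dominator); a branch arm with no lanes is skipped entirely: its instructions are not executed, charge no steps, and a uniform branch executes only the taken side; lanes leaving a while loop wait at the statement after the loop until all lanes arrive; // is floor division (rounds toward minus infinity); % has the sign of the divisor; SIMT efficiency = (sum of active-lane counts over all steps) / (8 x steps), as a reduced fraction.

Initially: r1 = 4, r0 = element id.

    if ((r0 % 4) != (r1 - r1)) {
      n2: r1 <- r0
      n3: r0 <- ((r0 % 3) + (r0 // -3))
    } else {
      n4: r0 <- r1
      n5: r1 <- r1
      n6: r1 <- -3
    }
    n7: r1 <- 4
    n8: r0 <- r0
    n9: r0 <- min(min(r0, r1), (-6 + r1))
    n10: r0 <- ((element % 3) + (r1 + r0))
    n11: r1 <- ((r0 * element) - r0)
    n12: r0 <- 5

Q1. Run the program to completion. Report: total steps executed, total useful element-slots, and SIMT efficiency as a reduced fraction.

Answer: 12 steps, 74 useful, 37/48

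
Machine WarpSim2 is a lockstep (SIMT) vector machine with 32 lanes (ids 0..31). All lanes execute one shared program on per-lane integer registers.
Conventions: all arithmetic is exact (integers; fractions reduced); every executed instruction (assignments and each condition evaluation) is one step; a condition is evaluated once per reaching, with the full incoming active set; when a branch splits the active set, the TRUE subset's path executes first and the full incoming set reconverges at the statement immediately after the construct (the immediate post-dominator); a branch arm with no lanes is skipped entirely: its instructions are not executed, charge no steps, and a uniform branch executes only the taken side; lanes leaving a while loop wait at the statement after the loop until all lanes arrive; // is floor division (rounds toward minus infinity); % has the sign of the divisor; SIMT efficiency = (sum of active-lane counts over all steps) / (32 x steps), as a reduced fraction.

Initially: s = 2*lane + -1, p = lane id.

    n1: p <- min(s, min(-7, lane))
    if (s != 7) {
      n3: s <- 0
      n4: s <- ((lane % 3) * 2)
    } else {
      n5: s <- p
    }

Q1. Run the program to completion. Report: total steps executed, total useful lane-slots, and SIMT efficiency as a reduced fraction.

Answer: 5 steps, 127 useful, 127/160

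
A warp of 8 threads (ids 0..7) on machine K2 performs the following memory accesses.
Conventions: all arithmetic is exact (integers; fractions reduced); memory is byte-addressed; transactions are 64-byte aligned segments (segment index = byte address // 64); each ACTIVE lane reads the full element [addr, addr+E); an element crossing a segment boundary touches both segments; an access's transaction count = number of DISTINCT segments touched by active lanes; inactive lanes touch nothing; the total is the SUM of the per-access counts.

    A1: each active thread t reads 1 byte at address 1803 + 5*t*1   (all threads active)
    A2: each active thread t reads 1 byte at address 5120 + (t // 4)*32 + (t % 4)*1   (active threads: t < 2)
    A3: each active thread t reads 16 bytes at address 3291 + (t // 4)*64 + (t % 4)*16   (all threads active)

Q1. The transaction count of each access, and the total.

A1: 1 transaction
A2: 1 transaction
A3: 3 transactions

Answer: 1,1,3; total 5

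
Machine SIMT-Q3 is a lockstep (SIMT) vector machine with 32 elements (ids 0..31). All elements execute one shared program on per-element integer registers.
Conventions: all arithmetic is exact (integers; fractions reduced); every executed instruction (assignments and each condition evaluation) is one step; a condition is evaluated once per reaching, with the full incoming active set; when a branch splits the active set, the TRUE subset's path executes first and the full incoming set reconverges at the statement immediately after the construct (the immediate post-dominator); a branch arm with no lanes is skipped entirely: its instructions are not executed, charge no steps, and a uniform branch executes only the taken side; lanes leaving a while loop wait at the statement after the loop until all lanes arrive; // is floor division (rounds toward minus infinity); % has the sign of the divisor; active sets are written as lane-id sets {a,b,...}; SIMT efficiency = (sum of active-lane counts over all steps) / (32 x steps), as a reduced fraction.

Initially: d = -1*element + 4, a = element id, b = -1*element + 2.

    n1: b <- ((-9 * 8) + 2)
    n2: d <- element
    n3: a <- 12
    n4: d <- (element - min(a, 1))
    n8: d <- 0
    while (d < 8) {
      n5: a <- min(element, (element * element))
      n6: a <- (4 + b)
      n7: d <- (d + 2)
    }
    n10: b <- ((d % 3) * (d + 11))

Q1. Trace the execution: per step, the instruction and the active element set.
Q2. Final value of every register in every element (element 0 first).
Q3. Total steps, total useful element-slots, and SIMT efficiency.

step 0: b <- ((-9 * 8) + 2)          {0,1,2,3,4,5,6,7,8,9,10,11,12,13,14,15,16,17,18,19,20,21,22,23,24,25,26,27,28,29,30,31}
step 1: d <- element                 {0,1,2,3,4,5,6,7,8,9,10,11,12,13,14,15,16,17,18,19,20,21,22,23,24,25,26,27,28,29,30,31}
step 2: a <- 12                      {0,1,2,3,4,5,6,7,8,9,10,11,12,13,14,15,16,17,18,19,20,21,22,23,24,25,26,27,28,29,30,31}
step 3: d <- (element - min(a, 1))   {0,1,2,3,4,5,6,7,8,9,10,11,12,13,14,15,16,17,18,19,20,21,22,23,24,25,26,27,28,29,30,31}
step 4: d <- 0                       {0,1,2,3,4,5,6,7,8,9,10,11,12,13,14,15,16,17,18,19,20,21,22,23,24,25,26,27,28,29,30,31}
step 5: eval (d < 8)                 {0,1,2,3,4,5,6,7,8,9,10,11,12,13,14,15,16,17,18,19,20,21,22,23,24,25,26,27,28,29,30,31}
step 6: a <- min(element, (element * element)) {0,1,2,3,4,5,6,7,8,9,10,11,12,13,14,15,16,17,18,19,20,21,22,23,24,25,26,27,28,29,30,31}
step 7: a <- (4 + b)                 {0,1,2,3,4,5,6,7,8,9,10,11,12,13,14,15,16,17,18,19,20,21,22,23,24,25,26,27,28,29,30,31}
step 8: d <- (d + 2)                 {0,1,2,3,4,5,6,7,8,9,10,11,12,13,14,15,16,17,18,19,20,21,22,23,24,25,26,27,28,29,30,31}
step 9: eval (d < 8)                 {0,1,2,3,4,5,6,7,8,9,10,11,12,13,14,15,16,17,18,19,20,21,22,23,24,25,26,27,28,29,30,31}
step 10: a <- min(element, (element * element)) {0,1,2,3,4,5,6,7,8,9,10,11,12,13,14,15,16,17,18,19,20,21,22,23,24,25,26,27,28,29,30,31}
step 11: a <- (4 + b)                 {0,1,2,3,4,5,6,7,8,9,10,11,12,13,14,15,16,17,18,19,20,21,22,23,24,25,26,27,28,29,30,31}
step 12: d <- (d + 2)                 {0,1,2,3,4,5,6,7,8,9,10,11,12,13,14,15,16,17,18,19,20,21,22,23,24,25,26,27,28,29,30,31}
step 13: eval (d < 8)                 {0,1,2,3,4,5,6,7,8,9,10,11,12,13,14,15,16,17,18,19,20,21,22,23,24,25,26,27,28,29,30,31}
step 14: a <- min(element, (element * element)) {0,1,2,3,4,5,6,7,8,9,10,11,12,13,14,15,16,17,18,19,20,21,22,23,24,25,26,27,28,29,30,31}
step 15: a <- (4 + b)                 {0,1,2,3,4,5,6,7,8,9,10,11,12,13,14,15,16,17,18,19,20,21,22,23,24,25,26,27,28,29,30,31}
step 16: d <- (d + 2)                 {0,1,2,3,4,5,6,7,8,9,10,11,12,13,14,15,16,17,18,19,20,21,22,23,24,25,26,27,28,29,30,31}
step 17: eval (d < 8)                 {0,1,2,3,4,5,6,7,8,9,10,11,12,13,14,15,16,17,18,19,20,21,22,23,24,25,26,27,28,29,30,31}
step 18: a <- min(element, (element * element)) {0,1,2,3,4,5,6,7,8,9,10,11,12,13,14,15,16,17,18,19,20,21,22,23,24,25,26,27,28,29,30,31}
step 19: a <- (4 + b)                 {0,1,2,3,4,5,6,7,8,9,10,11,12,13,14,15,16,17,18,19,20,21,22,23,24,25,26,27,28,29,30,31}
step 20: d <- (d + 2)                 {0,1,2,3,4,5,6,7,8,9,10,11,12,13,14,15,16,17,18,19,20,21,22,23,24,25,26,27,28,29,30,31}
step 21: eval (d < 8)                 {0,1,2,3,4,5,6,7,8,9,10,11,12,13,14,15,16,17,18,19,20,21,22,23,24,25,26,27,28,29,30,31}
step 22: b <- ((d % 3) * (d + 11))    {0,1,2,3,4,5,6,7,8,9,10,11,12,13,14,15,16,17,18,19,20,21,22,23,24,25,26,27,28,29,30,31}

Answer: 23 steps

d: 8,8,8,8,8,8,8,8,8,8,8,8,8,8,8,8,8,8,8,8,8,8,8,8,8,8,8,8,8,8,8,8
a: -66,-66,-66,-66,-66,-66,-66,-66,-66,-66,-66,-66,-66,-66,-66,-66,-66,-66,-66,-66,-66,-66,-66,-66,-66,-66,-66,-66,-66,-66,-66,-66
b: 38,38,38,38,38,38,38,38,38,38,38,38,38,38,38,38,38,38,38,38,38,38,38,38,38,38,38,38,38,38,38,38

steps = 23; useful = 736; efficiency = 736/736 = 1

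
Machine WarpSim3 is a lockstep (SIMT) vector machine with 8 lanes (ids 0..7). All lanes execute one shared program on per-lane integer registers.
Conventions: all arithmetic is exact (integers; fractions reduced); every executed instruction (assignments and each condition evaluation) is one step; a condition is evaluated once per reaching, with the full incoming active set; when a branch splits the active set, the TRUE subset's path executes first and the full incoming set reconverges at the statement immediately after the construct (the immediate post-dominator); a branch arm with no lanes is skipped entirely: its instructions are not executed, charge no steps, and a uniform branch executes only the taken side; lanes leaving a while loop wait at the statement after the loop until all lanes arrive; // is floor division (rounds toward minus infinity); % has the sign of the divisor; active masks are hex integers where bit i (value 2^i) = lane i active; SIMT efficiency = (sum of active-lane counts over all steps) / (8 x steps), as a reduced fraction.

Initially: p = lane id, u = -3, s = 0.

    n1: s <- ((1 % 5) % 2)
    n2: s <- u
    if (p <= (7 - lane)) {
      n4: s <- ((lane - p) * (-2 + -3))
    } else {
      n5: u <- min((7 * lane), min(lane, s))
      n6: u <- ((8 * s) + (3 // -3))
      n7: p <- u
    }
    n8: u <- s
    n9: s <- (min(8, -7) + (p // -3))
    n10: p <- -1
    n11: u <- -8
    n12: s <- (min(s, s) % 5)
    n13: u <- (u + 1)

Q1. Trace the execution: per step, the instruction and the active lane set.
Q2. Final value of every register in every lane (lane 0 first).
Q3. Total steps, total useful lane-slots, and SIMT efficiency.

step 0: s <- ((1 % 5) % 2)           0xff
step 1: s <- u                       0xff
step 2: eval (p <= (7 - lane))       0xff
step 3: s <- ((lane - p) * (-2 + -3)) 0x0f
step 4: u <- min((7 * lane), min(lane, s)) 0xf0
step 5: u <- ((8 * s) + (3 // -3))   0xf0
step 6: p <- u                       0xf0
step 7: u <- s                       0xff
step 8: s <- (min(8, -7) + (p // -3)) 0xff
step 9: p <- -1                      0xff
step 10: u <- -8                      0xff
step 11: s <- (min(s, s) % 5)         0xff
step 12: u <- (u + 1)                 0xff

Answer: 13 steps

p: -1,-1,-1,-1,-1,-1,-1,-1
u: -7,-7,-7,-7,-7,-7,-7,-7
s: 3,2,2,2,1,1,1,1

steps = 13; useful = 88; efficiency = 88/104 = 11/13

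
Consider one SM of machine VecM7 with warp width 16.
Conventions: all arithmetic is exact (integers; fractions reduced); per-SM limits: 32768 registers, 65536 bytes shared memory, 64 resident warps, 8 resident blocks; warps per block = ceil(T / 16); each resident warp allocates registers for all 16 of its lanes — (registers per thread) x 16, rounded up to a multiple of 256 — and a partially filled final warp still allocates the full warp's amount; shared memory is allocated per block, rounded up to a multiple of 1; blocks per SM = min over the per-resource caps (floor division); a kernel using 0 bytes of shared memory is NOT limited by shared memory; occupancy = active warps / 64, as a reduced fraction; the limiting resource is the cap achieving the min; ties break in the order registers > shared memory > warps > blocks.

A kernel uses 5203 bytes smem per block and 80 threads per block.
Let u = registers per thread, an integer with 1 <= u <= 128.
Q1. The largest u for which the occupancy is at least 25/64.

Answer: u = 80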